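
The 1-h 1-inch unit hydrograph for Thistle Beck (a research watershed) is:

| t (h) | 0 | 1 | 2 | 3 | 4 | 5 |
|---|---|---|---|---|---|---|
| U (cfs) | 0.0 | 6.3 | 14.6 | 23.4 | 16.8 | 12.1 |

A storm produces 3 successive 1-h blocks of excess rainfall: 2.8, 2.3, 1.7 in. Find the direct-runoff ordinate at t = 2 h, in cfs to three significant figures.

By discrete convolution, Q_j = Σ (P_i / 1 in) · U_{j−i}.
At t = 2 h (j=2): Q = (2.8/1)·14.6 + (2.3/1)·6.3 + (1.7/1)·0.0 = 55.4 cfs.

Q ≈ 55.4 cfs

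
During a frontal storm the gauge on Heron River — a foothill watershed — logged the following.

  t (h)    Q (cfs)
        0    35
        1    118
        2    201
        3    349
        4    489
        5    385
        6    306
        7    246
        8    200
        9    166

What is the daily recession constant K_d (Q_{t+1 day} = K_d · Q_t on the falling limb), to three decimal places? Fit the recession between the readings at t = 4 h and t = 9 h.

Between t = 4 h and t = 9 h the flow falls from 489 to 166 cfs over 5×1 h = 5 h.
Per-interval ratio K = (166/489)^(1/5) = 0.8057; K_d = K^(24/1) = 0.006.

K_d ≈ 0.006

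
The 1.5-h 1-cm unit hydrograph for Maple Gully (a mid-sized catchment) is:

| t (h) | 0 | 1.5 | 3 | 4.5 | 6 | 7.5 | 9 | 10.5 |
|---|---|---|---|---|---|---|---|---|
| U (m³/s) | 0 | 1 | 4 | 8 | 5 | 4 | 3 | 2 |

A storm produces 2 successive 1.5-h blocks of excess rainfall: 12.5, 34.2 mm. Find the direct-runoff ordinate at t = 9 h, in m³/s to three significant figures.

Q ≈ 17.4 m³/s

By discrete convolution, Q_j = Σ (P_i / 10 mm) · U_{j−i}.
At t = 9 h (j=6): Q = (12.5/10)·3 + (34.2/10)·4 = 17.4 m³/s.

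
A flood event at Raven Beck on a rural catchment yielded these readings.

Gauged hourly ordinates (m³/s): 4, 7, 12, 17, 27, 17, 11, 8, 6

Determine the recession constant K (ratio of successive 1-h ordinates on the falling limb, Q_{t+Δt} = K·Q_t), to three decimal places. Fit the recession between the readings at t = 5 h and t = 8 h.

Using the recession-limb readings at t = 5 h and t = 8 h: Q falls from 17 to 6 m³/s over 3 intervals.
K = (Q₂/Q₁)^(1/3) = (6/17)^(1/3) = 0.707.

K ≈ 0.707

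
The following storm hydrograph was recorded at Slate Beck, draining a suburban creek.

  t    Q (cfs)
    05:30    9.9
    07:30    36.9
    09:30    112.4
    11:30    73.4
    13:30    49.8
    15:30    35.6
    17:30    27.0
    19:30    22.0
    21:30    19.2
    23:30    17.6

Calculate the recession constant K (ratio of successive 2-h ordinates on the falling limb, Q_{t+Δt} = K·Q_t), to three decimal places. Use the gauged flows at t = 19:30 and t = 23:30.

K ≈ 0.894

Using the recession-limb readings at t = 19:30 and t = 23:30: Q falls from 22.0 to 17.6 cfs over 2 intervals.
K = (Q₂/Q₁)^(1/2) = (17.6/22.0)^(1/2) = 0.894.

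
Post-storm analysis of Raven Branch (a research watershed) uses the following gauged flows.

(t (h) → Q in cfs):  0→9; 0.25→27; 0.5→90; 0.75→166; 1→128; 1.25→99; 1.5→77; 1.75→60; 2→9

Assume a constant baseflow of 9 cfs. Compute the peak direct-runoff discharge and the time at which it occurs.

Q_p = 157.0 cfs at t = 0.75 h

Subtracting baseflow gives direct-runoff ordinates: 0.0, 18.0, 81.0, 157.0, 119.0, 90.0, 68.0, 51.0, 0.0 cfs.
The maximum is 157.0 cfs, occurring at the reading for t = 0.75 h.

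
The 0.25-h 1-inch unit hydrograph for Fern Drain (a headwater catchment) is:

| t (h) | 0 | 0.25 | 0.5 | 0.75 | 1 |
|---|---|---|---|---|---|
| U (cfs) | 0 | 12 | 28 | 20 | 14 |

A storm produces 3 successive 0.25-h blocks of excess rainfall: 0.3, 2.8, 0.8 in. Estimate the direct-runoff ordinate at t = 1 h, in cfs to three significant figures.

Q ≈ 82.6 cfs

By discrete convolution, Q_j = Σ (P_i / 1 in) · U_{j−i}.
At t = 1 h (j=4): Q = (0.3/1)·14 + (2.8/1)·20 + (0.8/1)·28 = 82.6 cfs.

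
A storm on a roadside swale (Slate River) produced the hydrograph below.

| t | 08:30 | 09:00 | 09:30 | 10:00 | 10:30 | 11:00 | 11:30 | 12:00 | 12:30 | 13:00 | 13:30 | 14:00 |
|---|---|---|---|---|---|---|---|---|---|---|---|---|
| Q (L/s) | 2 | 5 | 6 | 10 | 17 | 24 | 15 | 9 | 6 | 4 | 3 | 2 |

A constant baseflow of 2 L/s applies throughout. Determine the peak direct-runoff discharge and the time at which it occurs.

Subtracting baseflow gives direct-runoff ordinates: 0.0, 3.0, 4.0, 8.0, 15.0, 22.0, 13.0, 7.0, 4.0, 2.0, 1.0, 0.0 L/s.
The maximum is 22.0 L/s, occurring at the reading for t = 11:00.

Q_p = 22.0 L/s at t = 11:00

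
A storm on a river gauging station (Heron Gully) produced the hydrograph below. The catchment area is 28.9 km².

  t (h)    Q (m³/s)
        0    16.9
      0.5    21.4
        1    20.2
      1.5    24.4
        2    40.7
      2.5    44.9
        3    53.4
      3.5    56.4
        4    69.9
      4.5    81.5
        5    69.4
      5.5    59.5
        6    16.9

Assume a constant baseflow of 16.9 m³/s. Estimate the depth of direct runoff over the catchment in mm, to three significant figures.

Direct runoff: 0.0, 4.5, 3.3, 7.5, 23.8, 28.0, 36.5, 39.5, 53.0, 64.6, 52.5, 42.6, 0.0 m³/s; ΣQ_DR = 355.8 m³/s.
V = ΣQ_DR · Δt = 355.8 × 1800 s = 6.404 × 10^5 m³.
Over A = 28.9 km², depth = V / A = 22.2 mm.

d ≈ 22.2 mm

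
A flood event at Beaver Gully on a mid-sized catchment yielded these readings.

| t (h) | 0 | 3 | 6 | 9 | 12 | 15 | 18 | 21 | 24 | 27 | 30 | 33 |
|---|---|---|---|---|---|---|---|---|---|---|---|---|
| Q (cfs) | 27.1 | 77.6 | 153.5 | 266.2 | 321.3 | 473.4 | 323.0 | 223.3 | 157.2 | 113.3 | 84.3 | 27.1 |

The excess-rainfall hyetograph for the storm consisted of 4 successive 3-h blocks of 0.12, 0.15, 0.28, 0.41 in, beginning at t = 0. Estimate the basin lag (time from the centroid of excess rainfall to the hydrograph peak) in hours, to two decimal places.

t_L ≈ 7.44 h

Centroid of excess rainfall: t_c = Σ P_i·t̄_i / ΣP_i = 7.5625 h (block centres at 1.5, 4.5, 7.5, 10.5 h).
Hydrograph peak occurs at t = 15 h, so basin lag t_L = 15 − 7.5625 = 7.44 h.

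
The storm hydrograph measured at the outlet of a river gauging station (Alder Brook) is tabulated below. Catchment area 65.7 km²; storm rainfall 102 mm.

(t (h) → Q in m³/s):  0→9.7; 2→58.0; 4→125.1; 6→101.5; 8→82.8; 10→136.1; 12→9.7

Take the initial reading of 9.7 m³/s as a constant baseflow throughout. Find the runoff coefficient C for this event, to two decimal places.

ΣQ_DR = 455.0 m³/s; V = ΣQ_DR·Δt = 3.276 × 10^6 m³.
Runoff depth d = V / A = 49.86 mm.
C = d / P = 49.86 / 102 = 0.49.

C ≈ 0.49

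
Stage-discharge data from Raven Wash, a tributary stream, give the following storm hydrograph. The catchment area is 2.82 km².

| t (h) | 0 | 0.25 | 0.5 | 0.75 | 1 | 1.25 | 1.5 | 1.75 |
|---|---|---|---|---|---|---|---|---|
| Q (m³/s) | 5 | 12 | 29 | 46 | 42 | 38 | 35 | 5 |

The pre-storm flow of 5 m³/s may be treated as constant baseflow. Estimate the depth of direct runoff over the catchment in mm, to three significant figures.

Direct runoff: 0.0, 7.0, 24.0, 41.0, 37.0, 33.0, 30.0, 0.0 m³/s; ΣQ_DR = 172.0 m³/s.
V = ΣQ_DR · Δt = 172.0 × 900 s = 1.548 × 10^5 m³.
Over A = 2.82 km², depth = V / A = 54.9 mm.

d ≈ 54.9 mm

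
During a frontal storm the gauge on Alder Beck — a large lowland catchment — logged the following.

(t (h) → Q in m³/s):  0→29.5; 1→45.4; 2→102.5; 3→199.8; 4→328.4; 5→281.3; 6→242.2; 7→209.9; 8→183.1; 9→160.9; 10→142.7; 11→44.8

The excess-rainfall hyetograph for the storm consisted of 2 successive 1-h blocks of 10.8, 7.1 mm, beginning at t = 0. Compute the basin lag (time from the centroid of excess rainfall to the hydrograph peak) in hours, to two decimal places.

t_L ≈ 3.10 h

Centroid of excess rainfall: t_c = Σ P_i·t̄_i / ΣP_i = 0.8966 h (block centres at 0.5, 1.5 h).
Hydrograph peak occurs at t = 4 h, so basin lag t_L = 4 − 0.8966 = 3.10 h.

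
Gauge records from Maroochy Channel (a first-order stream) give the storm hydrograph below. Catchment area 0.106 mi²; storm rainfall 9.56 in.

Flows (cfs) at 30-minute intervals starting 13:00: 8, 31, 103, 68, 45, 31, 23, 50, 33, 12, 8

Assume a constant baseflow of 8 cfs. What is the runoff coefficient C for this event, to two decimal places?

ΣQ_DR = 324.0 cfs; V = ΣQ_DR·Δt = 5.832 × 10^5 ft³.
Runoff depth d = V / A = 2.368 in.
C = d / P = 2.368 / 9.56 = 0.25.

C ≈ 0.25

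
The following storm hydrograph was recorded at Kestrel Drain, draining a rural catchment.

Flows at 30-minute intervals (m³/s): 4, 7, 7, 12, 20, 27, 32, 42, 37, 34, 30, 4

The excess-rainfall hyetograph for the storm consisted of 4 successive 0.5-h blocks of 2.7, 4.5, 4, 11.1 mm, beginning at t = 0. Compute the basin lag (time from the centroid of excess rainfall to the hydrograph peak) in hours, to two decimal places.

t_L ≈ 2.22 h

Centroid of excess rainfall: t_c = Σ P_i·t̄_i / ΣP_i = 1.2769 h (block centres at 0.25, 0.75, 1.25, 1.75 h).
Hydrograph peak occurs at t = 3.5 h, so basin lag t_L = 3.5 − 1.2769 = 2.22 h.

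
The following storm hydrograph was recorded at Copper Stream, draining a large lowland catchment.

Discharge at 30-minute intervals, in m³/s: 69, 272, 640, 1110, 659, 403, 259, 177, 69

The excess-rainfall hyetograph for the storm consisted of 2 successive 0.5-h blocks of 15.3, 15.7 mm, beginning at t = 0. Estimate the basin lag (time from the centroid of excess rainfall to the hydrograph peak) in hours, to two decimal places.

Centroid of excess rainfall: t_c = Σ P_i·t̄_i / ΣP_i = 0.5032 h (block centres at 0.25, 0.75 h).
Hydrograph peak occurs at t = 1.5 h, so basin lag t_L = 1.5 − 0.5032 = 1.00 h.

t_L ≈ 1.00 h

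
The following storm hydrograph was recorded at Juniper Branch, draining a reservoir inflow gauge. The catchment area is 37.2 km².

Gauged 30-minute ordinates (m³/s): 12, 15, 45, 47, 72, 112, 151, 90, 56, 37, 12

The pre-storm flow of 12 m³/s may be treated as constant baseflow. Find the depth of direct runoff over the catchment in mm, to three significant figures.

Direct runoff: 0.0, 3.0, 33.0, 35.0, 60.0, 100.0, 139.0, 78.0, 44.0, 25.0, 0.0 m³/s; ΣQ_DR = 517.0 m³/s.
V = ΣQ_DR · Δt = 517.0 × 1800 s = 9.306 × 10^5 m³.
Over A = 37.2 km², depth = V / A = 25.0 mm.

d ≈ 25.0 mm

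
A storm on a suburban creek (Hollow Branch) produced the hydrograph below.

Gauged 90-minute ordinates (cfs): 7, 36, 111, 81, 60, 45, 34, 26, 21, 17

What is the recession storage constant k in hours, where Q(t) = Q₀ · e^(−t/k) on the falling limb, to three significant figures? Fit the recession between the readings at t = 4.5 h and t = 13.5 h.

On the falling limb, Q drops from 81 to 17 cfs between t = 4.5 h and t = 13.5 h (Δt = 9 h).
k = −Δt / ln(Q₂/Q₁) = −9 / ln(17/81) = 5.76 h.

k ≈ 5.76 h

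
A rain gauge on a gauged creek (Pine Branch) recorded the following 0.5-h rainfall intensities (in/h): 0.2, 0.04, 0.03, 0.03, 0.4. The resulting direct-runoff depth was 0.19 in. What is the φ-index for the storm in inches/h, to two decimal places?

Only the 2 blocks with intensity above φ contribute runoff: 0.2, 0.4 in/h.
Σ(I−φ)·Δt = d  ⇒  (0.2+0.4 − 2φ)·0.5 = 0.19
φ = (0.6000 − 0.19/0.5) / 2 = 0.11 in/h.

φ ≈ 0.11 in/h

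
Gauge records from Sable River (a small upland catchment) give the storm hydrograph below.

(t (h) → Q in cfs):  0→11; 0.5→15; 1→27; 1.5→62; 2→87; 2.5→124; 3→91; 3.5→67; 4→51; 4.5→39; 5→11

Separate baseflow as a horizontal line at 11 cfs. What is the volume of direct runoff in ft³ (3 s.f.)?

V ≈ 8.35 × 10^5 ft³

Direct-runoff ordinates (Q − Q_b): 0.0, 4.0, 16.0, 51.0, 76.0, 113.0, 80.0, 56.0, 40.0, 28.0, 0.0 cfs.
ΣQ_DR = 464.0 cfs.
With Δt = 0.5 h = 1800 s, V = ΣQ_DR · Δt = 464.0 × 1800 = 8.35 × 10^5 ft³.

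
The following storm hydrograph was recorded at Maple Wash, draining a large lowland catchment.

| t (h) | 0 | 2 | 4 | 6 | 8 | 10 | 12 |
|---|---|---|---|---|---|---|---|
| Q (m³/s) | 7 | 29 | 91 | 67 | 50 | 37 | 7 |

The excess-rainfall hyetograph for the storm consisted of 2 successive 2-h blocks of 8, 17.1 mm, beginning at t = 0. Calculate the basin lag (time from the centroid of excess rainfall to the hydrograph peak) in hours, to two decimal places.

Centroid of excess rainfall: t_c = Σ P_i·t̄_i / ΣP_i = 2.3625 h (block centres at 1, 3 h).
Hydrograph peak occurs at t = 4 h, so basin lag t_L = 4 − 2.3625 = 1.64 h.

t_L ≈ 1.64 h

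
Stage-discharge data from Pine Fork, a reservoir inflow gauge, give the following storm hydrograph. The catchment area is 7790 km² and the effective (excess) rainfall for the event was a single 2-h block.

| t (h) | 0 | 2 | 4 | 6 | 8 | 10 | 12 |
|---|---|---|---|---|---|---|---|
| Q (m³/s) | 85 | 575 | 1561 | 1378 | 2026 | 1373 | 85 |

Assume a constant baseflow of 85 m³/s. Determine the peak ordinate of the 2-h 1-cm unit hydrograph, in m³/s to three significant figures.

U_p ≈ 3240 m³/s

Direct runoff: 0.0, 490.0, 1476.0, 1293.0, 1941.0, 1288.0, 0.0 m³/s; ΣQ_DR = 6488 m³/s, peak = 1941.0 m³/s.
Runoff depth d = ΣQ_DR·Δt / A = 6488 × 7200 / (7790 km²) = 5.997 mm.
The 1-cm UH is the DRH scaled by (10 mm)/d, so U_p = 1941.0 × 10/5.997 = 3240 m³/s.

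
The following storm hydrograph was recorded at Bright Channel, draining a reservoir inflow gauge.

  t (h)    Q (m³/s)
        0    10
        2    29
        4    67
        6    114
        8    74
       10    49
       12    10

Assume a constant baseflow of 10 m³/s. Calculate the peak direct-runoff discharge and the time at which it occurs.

Subtracting baseflow gives direct-runoff ordinates: 0.0, 19.0, 57.0, 104.0, 64.0, 39.0, 0.0 m³/s.
The maximum is 104.0 m³/s, occurring at the reading for t = 6 h.

Q_p = 104.0 m³/s at t = 6 h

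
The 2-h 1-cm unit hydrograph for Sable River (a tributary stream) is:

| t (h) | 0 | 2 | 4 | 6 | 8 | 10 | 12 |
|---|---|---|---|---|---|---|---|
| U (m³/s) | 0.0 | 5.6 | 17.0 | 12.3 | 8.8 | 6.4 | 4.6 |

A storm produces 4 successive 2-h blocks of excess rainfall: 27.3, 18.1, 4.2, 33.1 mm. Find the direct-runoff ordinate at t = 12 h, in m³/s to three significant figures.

By discrete convolution, Q_j = Σ (P_i / 10 mm) · U_{j−i}.
At t = 12 h (j=6): Q = (27.3/10)·4.6 + (18.1/10)·6.4 + (4.2/10)·8.8 + (33.1/10)·12.3 = 68.6 m³/s.

Q ≈ 68.6 m³/s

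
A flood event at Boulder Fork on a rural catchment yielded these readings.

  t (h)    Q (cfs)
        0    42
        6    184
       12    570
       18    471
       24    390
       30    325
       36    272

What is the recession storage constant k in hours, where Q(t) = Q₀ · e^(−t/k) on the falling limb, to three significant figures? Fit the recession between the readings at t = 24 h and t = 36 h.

On the falling limb, Q drops from 390 to 272 cfs between t = 24 h and t = 36 h (Δt = 12 h).
k = −Δt / ln(Q₂/Q₁) = −12 / ln(272/390) = 33.3 h.

k ≈ 33.3 h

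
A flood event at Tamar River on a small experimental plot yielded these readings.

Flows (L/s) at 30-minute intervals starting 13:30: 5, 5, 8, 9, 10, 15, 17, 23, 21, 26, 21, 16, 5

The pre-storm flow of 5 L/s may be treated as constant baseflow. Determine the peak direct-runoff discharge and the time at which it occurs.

Subtracting baseflow gives direct-runoff ordinates: 0.0, 0.0, 3.0, 4.0, 5.0, 10.0, 12.0, 18.0, 16.0, 21.0, 16.0, 11.0, 0.0 L/s.
The maximum is 21.0 L/s, occurring at the reading for t = 18:00.

Q_p = 21.0 L/s at t = 18:00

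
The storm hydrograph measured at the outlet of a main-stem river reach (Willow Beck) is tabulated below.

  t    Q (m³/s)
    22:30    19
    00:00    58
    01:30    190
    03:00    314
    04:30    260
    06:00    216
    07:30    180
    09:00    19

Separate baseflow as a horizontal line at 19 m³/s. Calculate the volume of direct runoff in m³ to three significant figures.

Direct-runoff ordinates (Q − Q_b): 0.0, 39.0, 171.0, 295.0, 241.0, 197.0, 161.0, 0.0 m³/s.
ΣQ_DR = 1104 m³/s.
With Δt = 1.5 h = 5400 s, V = ΣQ_DR · Δt = 1104 × 5400 = 5.96 × 10^6 m³.

V ≈ 5.96 × 10^6 m³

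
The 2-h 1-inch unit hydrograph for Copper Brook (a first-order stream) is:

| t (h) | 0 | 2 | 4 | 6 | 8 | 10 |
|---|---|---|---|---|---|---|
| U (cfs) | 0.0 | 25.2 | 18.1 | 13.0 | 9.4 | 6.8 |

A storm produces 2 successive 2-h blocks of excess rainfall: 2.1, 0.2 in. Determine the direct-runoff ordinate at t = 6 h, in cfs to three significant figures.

Q ≈ 30.9 cfs

By discrete convolution, Q_j = Σ (P_i / 1 in) · U_{j−i}.
At t = 6 h (j=3): Q = (2.1/1)·13.0 + (0.2/1)·18.1 = 30.9 cfs.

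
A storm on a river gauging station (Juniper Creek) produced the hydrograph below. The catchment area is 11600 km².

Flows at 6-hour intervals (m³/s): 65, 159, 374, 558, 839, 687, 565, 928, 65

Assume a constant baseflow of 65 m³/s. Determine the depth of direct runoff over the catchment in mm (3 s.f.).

d ≈ 6.81 mm

Direct runoff: 0.0, 94.0, 309.0, 493.0, 774.0, 622.0, 500.0, 863.0, 0.0 m³/s; ΣQ_DR = 3655 m³/s.
V = ΣQ_DR · Δt = 3655 × 21600 s = 7.895 × 10^7 m³.
Over A = 11600 km², depth = V / A = 6.81 mm.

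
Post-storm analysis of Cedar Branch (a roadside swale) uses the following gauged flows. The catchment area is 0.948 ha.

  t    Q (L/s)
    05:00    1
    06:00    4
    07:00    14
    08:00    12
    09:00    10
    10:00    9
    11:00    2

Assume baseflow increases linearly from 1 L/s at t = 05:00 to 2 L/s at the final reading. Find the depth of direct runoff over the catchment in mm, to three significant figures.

Direct runoff: 0.00, 2.83, 12.67, 10.50, 8.33, 7.17, 0.00 L/s; ΣQ_DR = 41.50 L/s.
V = ΣQ_DR · Δt = 41.50 × 3600 s = 1.494 × 10^5 L.
Over A = 0.948 ha, depth = V / A = 15.8 mm.

d ≈ 15.8 mm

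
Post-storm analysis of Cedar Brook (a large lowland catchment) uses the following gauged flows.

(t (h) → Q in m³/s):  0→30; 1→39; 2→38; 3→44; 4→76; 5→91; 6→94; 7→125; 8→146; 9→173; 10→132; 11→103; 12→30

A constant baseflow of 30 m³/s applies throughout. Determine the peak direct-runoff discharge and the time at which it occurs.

Subtracting baseflow gives direct-runoff ordinates: 0.0, 9.0, 8.0, 14.0, 46.0, 61.0, 64.0, 95.0, 116.0, 143.0, 102.0, 73.0, 0.0 m³/s.
The maximum is 143.0 m³/s, occurring at the reading for t = 9 h.

Q_p = 143.0 m³/s at t = 9 h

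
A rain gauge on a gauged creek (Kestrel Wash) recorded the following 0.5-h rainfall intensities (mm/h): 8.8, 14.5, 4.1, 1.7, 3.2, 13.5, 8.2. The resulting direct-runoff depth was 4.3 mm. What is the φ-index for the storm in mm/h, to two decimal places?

φ ≈ 9.70 mm/h

Only the 2 blocks with intensity above φ contribute runoff: 14.5, 13.5 mm/h.
Σ(I−φ)·Δt = d  ⇒  (14.5+13.5 − 2φ)·0.5 = 4.3
φ = (28.00 − 4.3/0.5) / 2 = 9.70 mm/h.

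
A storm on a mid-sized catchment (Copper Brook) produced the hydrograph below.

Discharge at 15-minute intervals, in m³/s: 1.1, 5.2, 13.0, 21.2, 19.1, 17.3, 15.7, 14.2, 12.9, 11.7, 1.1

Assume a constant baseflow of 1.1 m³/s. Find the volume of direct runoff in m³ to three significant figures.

V ≈ 1.08 × 10^5 m³

Direct-runoff ordinates (Q − Q_b): 0.0, 4.1, 11.9, 20.1, 18.0, 16.2, 14.6, 13.1, 11.8, 10.6, 0.0 m³/s.
ΣQ_DR = 120.4 m³/s.
With Δt = 0.25 h = 900 s, V = ΣQ_DR · Δt = 120.4 × 900 = 1.08 × 10^5 m³.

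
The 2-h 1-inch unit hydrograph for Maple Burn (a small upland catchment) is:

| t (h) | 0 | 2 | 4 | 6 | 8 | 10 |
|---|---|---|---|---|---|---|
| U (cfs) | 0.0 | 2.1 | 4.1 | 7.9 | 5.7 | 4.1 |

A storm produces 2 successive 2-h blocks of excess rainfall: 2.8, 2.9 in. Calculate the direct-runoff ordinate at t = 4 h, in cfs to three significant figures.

Q ≈ 17.6 cfs

By discrete convolution, Q_j = Σ (P_i / 1 in) · U_{j−i}.
At t = 4 h (j=2): Q = (2.8/1)·4.1 + (2.9/1)·2.1 = 17.6 cfs.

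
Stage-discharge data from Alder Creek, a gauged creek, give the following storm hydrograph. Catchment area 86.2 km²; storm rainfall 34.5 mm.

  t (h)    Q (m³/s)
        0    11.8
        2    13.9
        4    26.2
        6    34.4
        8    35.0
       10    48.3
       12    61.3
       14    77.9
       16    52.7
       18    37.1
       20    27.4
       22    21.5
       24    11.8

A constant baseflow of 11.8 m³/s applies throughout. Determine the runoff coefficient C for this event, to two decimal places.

ΣQ_DR = 305.9 m³/s; V = ΣQ_DR·Δt = 2.202 × 10^6 m³.
Runoff depth d = V / A = 25.55 mm.
C = d / P = 25.55 / 34.5 = 0.74.

C ≈ 0.74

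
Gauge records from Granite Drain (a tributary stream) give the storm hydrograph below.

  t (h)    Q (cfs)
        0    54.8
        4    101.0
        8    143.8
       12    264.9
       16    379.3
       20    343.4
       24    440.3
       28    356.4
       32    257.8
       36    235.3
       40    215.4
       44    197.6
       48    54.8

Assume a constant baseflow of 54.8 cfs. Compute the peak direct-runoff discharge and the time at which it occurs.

Subtracting baseflow gives direct-runoff ordinates: 0.0, 46.2, 89.0, 210.1, 324.5, 288.6, 385.5, 301.6, 203.0, 180.5, 160.6, 142.8, 0.0 cfs.
The maximum is 385.5 cfs, occurring at the reading for t = 24 h.

Q_p = 385.5 cfs at t = 24 h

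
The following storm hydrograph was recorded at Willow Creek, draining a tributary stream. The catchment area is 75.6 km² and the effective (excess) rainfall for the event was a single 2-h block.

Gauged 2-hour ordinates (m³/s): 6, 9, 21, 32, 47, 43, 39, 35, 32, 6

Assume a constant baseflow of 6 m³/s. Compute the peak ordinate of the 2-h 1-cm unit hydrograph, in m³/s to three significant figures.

U_p ≈ 20.5 m³/s

Direct runoff: 0.0, 3.0, 15.0, 26.0, 41.0, 37.0, 33.0, 29.0, 26.0, 0.0 m³/s; ΣQ_DR = 210.0 m³/s, peak = 41.0 m³/s.
Runoff depth d = ΣQ_DR·Δt / A = 210.0 × 7200 / (75.6 km²) = 20.00 mm.
The 1-cm UH is the DRH scaled by (10 mm)/d, so U_p = 41.0 × 10/20.00 = 20.5 m³/s.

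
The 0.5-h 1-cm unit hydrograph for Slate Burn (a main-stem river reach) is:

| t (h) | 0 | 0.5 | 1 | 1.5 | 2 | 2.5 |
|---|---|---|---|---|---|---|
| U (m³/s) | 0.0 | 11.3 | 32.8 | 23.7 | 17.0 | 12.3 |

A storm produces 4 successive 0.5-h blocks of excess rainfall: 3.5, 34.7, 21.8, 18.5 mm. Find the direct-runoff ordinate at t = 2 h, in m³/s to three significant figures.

By discrete convolution, Q_j = Σ (P_i / 10 mm) · U_{j−i}.
At t = 2 h (j=4): Q = (3.5/10)·17.0 + (34.7/10)·23.7 + (21.8/10)·32.8 + (18.5/10)·11.3 = 181 m³/s.

Q ≈ 181 m³/s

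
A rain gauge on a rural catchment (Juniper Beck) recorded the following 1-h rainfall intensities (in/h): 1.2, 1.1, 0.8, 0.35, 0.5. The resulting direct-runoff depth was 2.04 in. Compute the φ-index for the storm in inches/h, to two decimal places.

φ ≈ 0.39 in/h

Only the 4 blocks with intensity above φ contribute runoff: 1.2, 1.1, 0.8, 0.5 in/h.
Σ(I−φ)·Δt = d  ⇒  (1.2+1.1+0.8+0.5 − 4φ)·1 = 2.04
φ = (3.600 − 2.04/1) / 4 = 0.39 in/h.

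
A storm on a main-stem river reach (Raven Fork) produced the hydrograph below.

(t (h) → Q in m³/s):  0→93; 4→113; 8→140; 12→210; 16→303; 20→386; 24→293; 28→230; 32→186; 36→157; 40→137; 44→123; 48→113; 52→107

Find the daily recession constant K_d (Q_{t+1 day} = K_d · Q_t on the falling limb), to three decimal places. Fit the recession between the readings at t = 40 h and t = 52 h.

Between t = 40 h and t = 52 h the flow falls from 137 to 107 m³/s over 3×4 h = 12 h.
Per-interval ratio K = (107/137)^(1/3) = 0.9209; K_d = K^(24/4) = 0.610.

K_d ≈ 0.610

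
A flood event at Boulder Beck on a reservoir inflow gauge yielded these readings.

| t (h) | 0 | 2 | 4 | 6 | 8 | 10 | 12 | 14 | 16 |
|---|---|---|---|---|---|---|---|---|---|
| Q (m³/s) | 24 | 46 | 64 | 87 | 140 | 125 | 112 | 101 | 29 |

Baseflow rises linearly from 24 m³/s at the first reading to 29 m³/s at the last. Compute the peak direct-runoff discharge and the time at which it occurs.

Subtracting baseflow gives direct-runoff ordinates: 0.00, 21.38, 38.75, 61.12, 113.50, 97.88, 84.25, 72.62, 0.00 m³/s.
The maximum is 113.50 m³/s, occurring at the reading for t = 8 h.

Q_p = 113.50 m³/s at t = 8 h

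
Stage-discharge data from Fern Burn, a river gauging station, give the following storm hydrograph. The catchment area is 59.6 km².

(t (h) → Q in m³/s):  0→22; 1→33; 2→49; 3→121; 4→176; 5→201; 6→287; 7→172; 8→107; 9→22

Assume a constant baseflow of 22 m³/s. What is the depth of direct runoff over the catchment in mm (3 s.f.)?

Direct runoff: 0.0, 11.0, 27.0, 99.0, 154.0, 179.0, 265.0, 150.0, 85.0, 0.0 m³/s; ΣQ_DR = 970.0 m³/s.
V = ΣQ_DR · Δt = 970.0 × 3600 s = 3.492 × 10^6 m³.
Over A = 59.6 km², depth = V / A = 58.6 mm.

d ≈ 58.6 mm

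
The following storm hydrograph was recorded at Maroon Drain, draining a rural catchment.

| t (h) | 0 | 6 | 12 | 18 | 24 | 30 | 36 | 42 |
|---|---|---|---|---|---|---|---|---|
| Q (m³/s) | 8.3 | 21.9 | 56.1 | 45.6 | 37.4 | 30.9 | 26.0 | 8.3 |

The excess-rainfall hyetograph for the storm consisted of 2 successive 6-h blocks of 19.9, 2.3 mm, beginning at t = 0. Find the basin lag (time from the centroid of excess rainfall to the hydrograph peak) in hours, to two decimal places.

t_L ≈ 8.38 h

Centroid of excess rainfall: t_c = Σ P_i·t̄_i / ΣP_i = 3.6216 h (block centres at 3, 9 h).
Hydrograph peak occurs at t = 12 h, so basin lag t_L = 12 − 3.6216 = 8.38 h.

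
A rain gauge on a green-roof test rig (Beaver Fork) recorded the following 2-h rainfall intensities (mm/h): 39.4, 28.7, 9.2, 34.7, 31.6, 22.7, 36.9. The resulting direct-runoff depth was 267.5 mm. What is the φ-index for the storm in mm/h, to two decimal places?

Only the 6 blocks with intensity above φ contribute runoff: 39.4, 28.7, 34.7, 31.6, 22.7, 36.9 mm/h.
Σ(I−φ)·Δt = d  ⇒  (39.4+28.7+34.7+31.6+22.7+36.9 − 6φ)·2 = 267.5
φ = (194.0 − 267.5/2) / 6 = 10.04 mm/h.

φ ≈ 10.04 mm/h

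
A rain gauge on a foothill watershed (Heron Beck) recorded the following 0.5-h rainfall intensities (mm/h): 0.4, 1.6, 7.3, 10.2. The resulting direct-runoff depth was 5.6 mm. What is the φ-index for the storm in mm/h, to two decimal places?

φ ≈ 3.15 mm/h

Only the 2 blocks with intensity above φ contribute runoff: 7.3, 10.2 mm/h.
Σ(I−φ)·Δt = d  ⇒  (7.3+10.2 − 2φ)·0.5 = 5.6
φ = (17.50 − 5.6/0.5) / 2 = 3.15 mm/h.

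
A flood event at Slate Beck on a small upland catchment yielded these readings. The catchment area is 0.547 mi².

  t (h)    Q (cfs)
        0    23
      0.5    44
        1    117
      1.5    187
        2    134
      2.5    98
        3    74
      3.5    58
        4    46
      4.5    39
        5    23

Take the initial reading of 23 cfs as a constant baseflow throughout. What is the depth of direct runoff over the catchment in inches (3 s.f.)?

d ≈ 0.836 in

Direct runoff: 0.0, 21.0, 94.0, 164.0, 111.0, 75.0, 51.0, 35.0, 23.0, 16.0, 0.0 cfs; ΣQ_DR = 590.0 cfs.
V = ΣQ_DR · Δt = 590.0 × 1800 s = 1.062 × 10^6 ft³.
Over A = 0.547 mi², depth = V / A = 0.836 in.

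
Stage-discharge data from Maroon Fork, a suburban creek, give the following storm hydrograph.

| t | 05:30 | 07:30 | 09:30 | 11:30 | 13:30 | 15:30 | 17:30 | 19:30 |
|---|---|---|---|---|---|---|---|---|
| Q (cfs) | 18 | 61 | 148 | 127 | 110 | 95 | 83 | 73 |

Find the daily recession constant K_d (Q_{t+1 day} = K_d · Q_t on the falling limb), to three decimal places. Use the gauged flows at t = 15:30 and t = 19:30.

K_d ≈ 0.206

Between t = 15:30 and t = 19:30 the flow falls from 95 to 73 cfs over 2×2 h = 4 h.
Per-interval ratio K = (73/95)^(1/2) = 0.8766; K_d = K^(24/2) = 0.206.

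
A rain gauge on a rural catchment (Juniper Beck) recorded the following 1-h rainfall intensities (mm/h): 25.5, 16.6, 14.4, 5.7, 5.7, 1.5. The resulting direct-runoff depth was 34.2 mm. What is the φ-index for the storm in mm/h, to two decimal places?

Only the 3 blocks with intensity above φ contribute runoff: 25.5, 16.6, 14.4 mm/h.
Σ(I−φ)·Δt = d  ⇒  (25.5+16.6+14.4 − 3φ)·1 = 34.2
φ = (56.50 − 34.2/1) / 3 = 7.43 mm/h.

φ ≈ 7.43 mm/h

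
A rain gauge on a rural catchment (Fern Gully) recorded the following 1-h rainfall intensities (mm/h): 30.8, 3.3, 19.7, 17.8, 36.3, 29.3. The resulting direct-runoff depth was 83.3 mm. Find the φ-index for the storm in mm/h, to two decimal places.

φ ≈ 10.12 mm/h

Only the 5 blocks with intensity above φ contribute runoff: 30.8, 19.7, 17.8, 36.3, 29.3 mm/h.
Σ(I−φ)·Δt = d  ⇒  (30.8+19.7+17.8+36.3+29.3 − 5φ)·1 = 83.3
φ = (133.9 − 83.3/1) / 5 = 10.12 mm/h.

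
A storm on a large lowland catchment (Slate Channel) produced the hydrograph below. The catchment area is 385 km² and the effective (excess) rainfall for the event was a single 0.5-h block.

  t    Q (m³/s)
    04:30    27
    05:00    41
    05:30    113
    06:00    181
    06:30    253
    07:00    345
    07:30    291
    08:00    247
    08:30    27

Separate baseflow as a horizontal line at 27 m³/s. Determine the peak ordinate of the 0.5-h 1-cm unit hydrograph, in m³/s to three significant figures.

Direct runoff: 0.0, 14.0, 86.0, 154.0, 226.0, 318.0, 264.0, 220.0, 0.0 m³/s; ΣQ_DR = 1282 m³/s, peak = 318.0 m³/s.
Runoff depth d = ΣQ_DR·Δt / A = 1282 × 1800 / (385 km²) = 5.994 mm.
The 1-cm UH is the DRH scaled by (10 mm)/d, so U_p = 318.0 × 10/5.994 = 531 m³/s.

U_p ≈ 531 m³/s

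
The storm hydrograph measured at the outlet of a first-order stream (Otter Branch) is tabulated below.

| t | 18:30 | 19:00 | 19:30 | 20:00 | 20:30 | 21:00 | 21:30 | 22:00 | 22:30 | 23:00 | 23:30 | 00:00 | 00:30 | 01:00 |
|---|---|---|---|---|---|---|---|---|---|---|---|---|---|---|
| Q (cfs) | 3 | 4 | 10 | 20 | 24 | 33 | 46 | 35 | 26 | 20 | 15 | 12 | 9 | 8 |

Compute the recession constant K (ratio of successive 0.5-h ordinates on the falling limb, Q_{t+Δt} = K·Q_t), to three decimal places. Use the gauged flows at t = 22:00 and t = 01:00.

Using the recession-limb readings at t = 22:00 and t = 01:00: Q falls from 35 to 8 cfs over 6 intervals.
K = (Q₂/Q₁)^(1/6) = (8/35)^(1/6) = 0.782.

K ≈ 0.782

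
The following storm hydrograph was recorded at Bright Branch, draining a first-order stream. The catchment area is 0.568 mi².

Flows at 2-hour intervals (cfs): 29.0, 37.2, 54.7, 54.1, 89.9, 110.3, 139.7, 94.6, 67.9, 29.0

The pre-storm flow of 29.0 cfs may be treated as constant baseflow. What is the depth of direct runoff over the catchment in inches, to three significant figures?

Direct runoff: 0.0, 8.2, 25.7, 25.1, 60.9, 81.3, 110.7, 65.6, 38.9, 0.0 cfs; ΣQ_DR = 416.4 cfs.
V = ΣQ_DR · Δt = 416.4 × 7200 s = 2.998 × 10^6 ft³.
Over A = 0.568 mi², depth = V / A = 2.27 in.

d ≈ 2.27 in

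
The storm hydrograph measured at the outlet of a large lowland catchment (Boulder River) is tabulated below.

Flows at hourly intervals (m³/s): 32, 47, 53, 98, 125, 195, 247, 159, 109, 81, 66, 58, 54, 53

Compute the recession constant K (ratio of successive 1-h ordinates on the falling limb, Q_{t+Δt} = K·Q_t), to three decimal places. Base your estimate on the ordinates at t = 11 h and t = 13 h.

Using the recession-limb readings at t = 11 h and t = 13 h: Q falls from 58 to 53 m³/s over 2 intervals.
K = (Q₂/Q₁)^(1/2) = (53/58)^(1/2) = 0.956.

K ≈ 0.956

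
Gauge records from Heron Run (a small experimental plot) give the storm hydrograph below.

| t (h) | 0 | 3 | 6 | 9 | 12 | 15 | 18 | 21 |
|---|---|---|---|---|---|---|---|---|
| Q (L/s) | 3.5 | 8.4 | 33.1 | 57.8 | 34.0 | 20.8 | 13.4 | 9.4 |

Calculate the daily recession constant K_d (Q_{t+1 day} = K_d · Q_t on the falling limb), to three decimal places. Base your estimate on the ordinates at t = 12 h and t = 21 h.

Between t = 12 h and t = 21 h the flow falls from 34.0 to 9.4 L/s over 3×3 h = 9 h.
Per-interval ratio K = (9.4/34.0)^(1/3) = 0.6515; K_d = K^(24/3) = 0.032.

K_d ≈ 0.032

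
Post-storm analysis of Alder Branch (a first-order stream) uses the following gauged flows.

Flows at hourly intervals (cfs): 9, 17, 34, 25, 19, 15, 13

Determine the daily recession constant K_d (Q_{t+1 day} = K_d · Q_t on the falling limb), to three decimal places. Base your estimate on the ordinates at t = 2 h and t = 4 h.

Between t = 2 h and t = 4 h the flow falls from 34 to 19 cfs over 2×1 h = 2 h.
Per-interval ratio K = (19/34)^(1/2) = 0.7475; K_d = K^(24/1) = 0.001.

K_d ≈ 0.001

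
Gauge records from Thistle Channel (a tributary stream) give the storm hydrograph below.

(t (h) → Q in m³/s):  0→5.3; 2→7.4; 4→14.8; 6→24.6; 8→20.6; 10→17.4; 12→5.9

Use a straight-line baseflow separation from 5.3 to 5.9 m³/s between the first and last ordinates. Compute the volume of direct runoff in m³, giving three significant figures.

V ≈ 4.09 × 10^5 m³

Direct-runoff ordinates (Q − Q_b): 0.00, 2.00, 9.30, 19.00, 14.90, 11.60, 0.00 m³/s.
ΣQ_DR = 56.80 m³/s.
With Δt = 2 h = 7200 s, V = ΣQ_DR · Δt = 56.80 × 7200 = 4.09 × 10^5 m³.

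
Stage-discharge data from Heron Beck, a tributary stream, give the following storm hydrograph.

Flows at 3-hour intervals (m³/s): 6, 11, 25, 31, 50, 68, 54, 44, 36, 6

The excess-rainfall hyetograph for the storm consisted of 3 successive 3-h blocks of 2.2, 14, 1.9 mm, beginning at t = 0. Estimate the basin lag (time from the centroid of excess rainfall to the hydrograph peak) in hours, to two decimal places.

t_L ≈ 10.55 h

Centroid of excess rainfall: t_c = Σ P_i·t̄_i / ΣP_i = 4.4503 h (block centres at 1.5, 4.5, 7.5 h).
Hydrograph peak occurs at t = 15 h, so basin lag t_L = 15 − 4.4503 = 10.55 h.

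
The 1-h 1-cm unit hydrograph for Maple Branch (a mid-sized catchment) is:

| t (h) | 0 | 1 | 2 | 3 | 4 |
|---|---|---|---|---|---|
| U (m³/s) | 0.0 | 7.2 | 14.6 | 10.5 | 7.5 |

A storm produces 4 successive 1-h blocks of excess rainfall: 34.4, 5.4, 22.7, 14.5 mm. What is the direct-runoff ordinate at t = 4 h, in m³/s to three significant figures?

Q ≈ 75.1 m³/s

By discrete convolution, Q_j = Σ (P_i / 10 mm) · U_{j−i}.
At t = 4 h (j=4): Q = (34.4/10)·7.5 + (5.4/10)·10.5 + (22.7/10)·14.6 + (14.5/10)·7.2 = 75.1 m³/s.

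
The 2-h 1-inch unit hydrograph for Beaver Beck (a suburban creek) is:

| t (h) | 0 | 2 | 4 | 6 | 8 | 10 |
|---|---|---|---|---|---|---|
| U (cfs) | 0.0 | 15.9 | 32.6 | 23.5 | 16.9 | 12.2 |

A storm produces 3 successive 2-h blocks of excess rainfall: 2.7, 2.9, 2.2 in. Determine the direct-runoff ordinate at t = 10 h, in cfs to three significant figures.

Q ≈ 134 cfs

By discrete convolution, Q_j = Σ (P_i / 1 in) · U_{j−i}.
At t = 10 h (j=5): Q = (2.7/1)·12.2 + (2.9/1)·16.9 + (2.2/1)·23.5 = 134 cfs.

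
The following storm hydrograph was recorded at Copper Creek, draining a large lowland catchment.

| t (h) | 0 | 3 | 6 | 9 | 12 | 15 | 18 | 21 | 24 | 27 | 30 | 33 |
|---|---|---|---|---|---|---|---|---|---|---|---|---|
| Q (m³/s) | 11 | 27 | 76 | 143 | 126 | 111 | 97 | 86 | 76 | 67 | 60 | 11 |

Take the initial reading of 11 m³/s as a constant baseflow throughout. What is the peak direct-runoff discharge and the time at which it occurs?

Subtracting baseflow gives direct-runoff ordinates: 0.0, 16.0, 65.0, 132.0, 115.0, 100.0, 86.0, 75.0, 65.0, 56.0, 49.0, 0.0 m³/s.
The maximum is 132.0 m³/s, occurring at the reading for t = 9 h.

Q_p = 132.0 m³/s at t = 9 h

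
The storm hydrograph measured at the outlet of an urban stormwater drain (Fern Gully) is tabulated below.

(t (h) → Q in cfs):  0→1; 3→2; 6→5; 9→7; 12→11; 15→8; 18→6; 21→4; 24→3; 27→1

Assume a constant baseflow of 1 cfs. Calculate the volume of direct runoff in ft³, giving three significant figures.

V ≈ 4.10 × 10^5 ft³

Direct-runoff ordinates (Q − Q_b): 0.0, 1.0, 4.0, 6.0, 10.0, 7.0, 5.0, 3.0, 2.0, 0.0 cfs.
ΣQ_DR = 38.00 cfs.
With Δt = 3 h = 10800 s, V = ΣQ_DR · Δt = 38.00 × 10800 = 4.10 × 10^5 ft³.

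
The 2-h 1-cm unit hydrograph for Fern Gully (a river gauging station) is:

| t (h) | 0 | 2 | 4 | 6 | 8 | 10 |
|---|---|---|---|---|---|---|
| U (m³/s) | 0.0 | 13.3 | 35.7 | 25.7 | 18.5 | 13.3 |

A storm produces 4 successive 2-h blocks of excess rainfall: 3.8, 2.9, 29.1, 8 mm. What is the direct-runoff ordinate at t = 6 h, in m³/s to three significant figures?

Q ≈ 58.8 m³/s

By discrete convolution, Q_j = Σ (P_i / 10 mm) · U_{j−i}.
At t = 6 h (j=3): Q = (3.8/10)·25.7 + (2.9/10)·35.7 + (29.1/10)·13.3 + (8/10)·0.0 = 58.8 m³/s.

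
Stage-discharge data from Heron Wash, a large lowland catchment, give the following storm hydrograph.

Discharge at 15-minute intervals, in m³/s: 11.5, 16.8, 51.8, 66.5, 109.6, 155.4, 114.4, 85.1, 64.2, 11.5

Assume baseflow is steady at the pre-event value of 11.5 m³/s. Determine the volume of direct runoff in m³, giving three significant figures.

Direct-runoff ordinates (Q − Q_b): 0.0, 5.3, 40.3, 55.0, 98.1, 143.9, 102.9, 73.6, 52.7, 0.0 m³/s.
ΣQ_DR = 571.8 m³/s.
With Δt = 0.25 h = 900 s, V = ΣQ_DR · Δt = 571.8 × 900 = 5.15 × 10^5 m³.

V ≈ 5.15 × 10^5 m³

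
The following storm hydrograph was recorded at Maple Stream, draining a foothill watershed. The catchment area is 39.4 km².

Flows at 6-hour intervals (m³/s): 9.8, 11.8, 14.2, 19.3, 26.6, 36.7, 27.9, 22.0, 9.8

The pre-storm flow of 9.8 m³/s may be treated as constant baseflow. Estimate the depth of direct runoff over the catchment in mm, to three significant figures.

Direct runoff: 0.0, 2.0, 4.4, 9.5, 16.8, 26.9, 18.1, 12.2, 0.0 m³/s; ΣQ_DR = 89.90 m³/s.
V = ΣQ_DR · Δt = 89.90 × 21600 s = 1.942 × 10^6 m³.
Over A = 39.4 km², depth = V / A = 49.3 mm.

d ≈ 49.3 mm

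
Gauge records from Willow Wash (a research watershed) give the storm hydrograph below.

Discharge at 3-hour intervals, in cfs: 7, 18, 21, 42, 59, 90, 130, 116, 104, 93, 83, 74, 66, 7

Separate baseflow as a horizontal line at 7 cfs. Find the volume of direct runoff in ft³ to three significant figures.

V ≈ 8.77 × 10^6 ft³

Direct-runoff ordinates (Q − Q_b): 0.0, 11.0, 14.0, 35.0, 52.0, 83.0, 123.0, 109.0, 97.0, 86.0, 76.0, 67.0, 59.0, 0.0 cfs.
ΣQ_DR = 812.0 cfs.
With Δt = 3 h = 10800 s, V = ΣQ_DR · Δt = 812.0 × 10800 = 8.77 × 10^6 ft³.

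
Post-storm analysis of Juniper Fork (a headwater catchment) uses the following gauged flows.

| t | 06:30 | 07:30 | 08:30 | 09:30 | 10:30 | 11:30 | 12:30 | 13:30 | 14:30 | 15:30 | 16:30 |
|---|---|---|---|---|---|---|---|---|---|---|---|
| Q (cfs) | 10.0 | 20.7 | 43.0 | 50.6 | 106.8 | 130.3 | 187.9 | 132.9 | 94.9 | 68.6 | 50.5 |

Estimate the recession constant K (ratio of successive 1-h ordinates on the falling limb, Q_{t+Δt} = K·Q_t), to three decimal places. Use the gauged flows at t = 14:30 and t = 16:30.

Using the recession-limb readings at t = 14:30 and t = 16:30: Q falls from 94.9 to 50.5 cfs over 2 intervals.
K = (Q₂/Q₁)^(1/2) = (50.5/94.9)^(1/2) = 0.729.

K ≈ 0.729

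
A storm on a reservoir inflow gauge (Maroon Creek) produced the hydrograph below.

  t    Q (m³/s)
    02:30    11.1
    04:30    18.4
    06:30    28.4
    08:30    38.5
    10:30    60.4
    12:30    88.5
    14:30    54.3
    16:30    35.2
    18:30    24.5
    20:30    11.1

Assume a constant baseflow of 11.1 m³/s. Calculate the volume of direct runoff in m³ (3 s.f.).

Direct-runoff ordinates (Q − Q_b): 0.0, 7.3, 17.3, 27.4, 49.3, 77.4, 43.2, 24.1, 13.4, 0.0 m³/s.
ΣQ_DR = 259.4 m³/s.
With Δt = 2 h = 7200 s, V = ΣQ_DR · Δt = 259.4 × 7200 = 1.87 × 10^6 m³.

V ≈ 1.87 × 10^6 m³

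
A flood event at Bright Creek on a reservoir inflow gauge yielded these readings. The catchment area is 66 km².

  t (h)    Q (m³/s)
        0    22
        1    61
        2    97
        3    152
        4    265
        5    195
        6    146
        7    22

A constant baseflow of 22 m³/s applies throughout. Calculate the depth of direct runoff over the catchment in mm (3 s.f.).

d ≈ 42.8 mm

Direct runoff: 0.0, 39.0, 75.0, 130.0, 243.0, 173.0, 124.0, 0.0 m³/s; ΣQ_DR = 784.0 m³/s.
V = ΣQ_DR · Δt = 784.0 × 3600 s = 2.822 × 10^6 m³.
Over A = 66 km², depth = V / A = 42.8 mm.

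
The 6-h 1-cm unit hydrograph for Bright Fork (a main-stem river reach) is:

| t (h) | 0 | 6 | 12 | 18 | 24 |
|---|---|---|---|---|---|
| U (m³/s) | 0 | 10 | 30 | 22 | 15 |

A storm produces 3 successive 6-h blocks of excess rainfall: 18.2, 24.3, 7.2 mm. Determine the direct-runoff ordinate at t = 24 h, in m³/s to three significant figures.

Q ≈ 102 m³/s

By discrete convolution, Q_j = Σ (P_i / 10 mm) · U_{j−i}.
At t = 24 h (j=4): Q = (18.2/10)·15 + (24.3/10)·22 + (7.2/10)·30 = 102 m³/s.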